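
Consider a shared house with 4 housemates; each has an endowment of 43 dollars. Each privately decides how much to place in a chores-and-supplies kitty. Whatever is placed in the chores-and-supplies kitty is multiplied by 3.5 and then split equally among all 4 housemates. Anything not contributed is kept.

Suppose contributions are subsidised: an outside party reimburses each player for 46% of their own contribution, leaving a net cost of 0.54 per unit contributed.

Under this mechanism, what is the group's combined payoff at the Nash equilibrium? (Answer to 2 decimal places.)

With the mechanism, a contributed unit returns (3.5/4) / 0.54 = 1.6204 per unit of net cost to the contributor — now above 1 — so contributing fully is weakly dominant for every player.
So the Nash equilibrium is full contribution by all 4; the group earns 4 × (43 × 0.46 + 3.5 × 43) = 681.12.

681.12 dollars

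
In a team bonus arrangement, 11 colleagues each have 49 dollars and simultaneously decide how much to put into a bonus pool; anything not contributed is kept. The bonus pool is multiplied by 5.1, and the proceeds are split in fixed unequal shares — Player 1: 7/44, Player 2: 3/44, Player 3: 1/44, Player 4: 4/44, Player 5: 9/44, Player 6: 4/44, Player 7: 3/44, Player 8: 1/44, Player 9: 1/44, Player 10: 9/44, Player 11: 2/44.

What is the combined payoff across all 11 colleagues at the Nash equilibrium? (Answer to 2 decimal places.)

Each unit j contributes comes back to j as 5.1 × (j's share), so j prefers to contribute only if that share exceeds 1/5.1 = 0.1961; otherwise keeping the unit dominates.
The shares above 0.1961 belong to Player 5 and Player 10, contributing 49 each; the remaining 9 contribute 0. Total contributed: 98.
The bonus pool pays out 5.1 × 98 = 499.80 in total (split across the unequal shares, but the aggregate is all that matters for the group sum).
The 9 free-riders keep 49 each, adding 441. Group total = 441 + 499.80 = 940.80.

940.80 dollars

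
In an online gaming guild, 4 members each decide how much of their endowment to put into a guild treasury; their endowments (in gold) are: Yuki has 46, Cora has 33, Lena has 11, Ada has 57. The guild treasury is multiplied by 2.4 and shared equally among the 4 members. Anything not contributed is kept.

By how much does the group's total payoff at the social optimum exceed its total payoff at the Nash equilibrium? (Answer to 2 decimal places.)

The private return per contributed unit is 2.4/4 = 0.6000 < 1 for every player regardless of endowment, so the Nash equilibrium is zero contribution and the group total is Σ E_j = 46 + 33 + 11 + 57 = 147.
Each contributed unit returns 2.400 to the group, so the social optimum is full contribution by everyone: group total = 2.400 × 147 = 352.80.
Efficiency loss = (2.400 − 1) × 147 = 205.80.

205.80 gold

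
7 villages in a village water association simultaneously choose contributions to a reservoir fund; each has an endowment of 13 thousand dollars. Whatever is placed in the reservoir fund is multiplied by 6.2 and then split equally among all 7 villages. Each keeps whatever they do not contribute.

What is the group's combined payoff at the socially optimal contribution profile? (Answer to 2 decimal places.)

Each contributed unit returns 6.200 to the group as a whole (0.8857 to each of 7 players), which exceeds 1, so the social optimum is full contribution: group total = 6.200 × 91 = 564.20.

564.20 thousand dollars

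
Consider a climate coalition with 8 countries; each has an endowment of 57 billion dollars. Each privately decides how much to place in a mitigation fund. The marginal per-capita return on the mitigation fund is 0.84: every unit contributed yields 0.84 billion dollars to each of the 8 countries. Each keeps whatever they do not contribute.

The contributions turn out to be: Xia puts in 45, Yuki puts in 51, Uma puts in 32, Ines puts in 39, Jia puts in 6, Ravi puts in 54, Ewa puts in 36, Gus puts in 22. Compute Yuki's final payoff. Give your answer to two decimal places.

245.40 billion dollars

Total contributed: 45 + 51 + 32 + 39 + 6 + 54 + 36 + 22 = 285.
Each receives 0.84 × 285 = 239.40 from the mitigation fund.
Yuki keeps 57 − 51 = 6, so Yuki's payoff is 6 + 239.40 = 245.40.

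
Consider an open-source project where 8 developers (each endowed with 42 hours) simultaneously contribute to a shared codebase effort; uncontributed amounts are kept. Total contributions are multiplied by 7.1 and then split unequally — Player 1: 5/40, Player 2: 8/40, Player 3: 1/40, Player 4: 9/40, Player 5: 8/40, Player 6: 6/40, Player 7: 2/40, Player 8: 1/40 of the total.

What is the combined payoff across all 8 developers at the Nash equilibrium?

1360.80 hours

Each unit j contributes comes back to j as 7.1 × (j's share), so j prefers to contribute only if that share exceeds 1/7.1 = 0.1408; otherwise keeping the unit dominates.
The shares above 0.1408 belong to Player 2, Player 4, Player 5 and Player 6, contributing 42 each; the remaining 4 contribute 0. Total contributed: 168.
The shared codebase effort pays out 7.1 × 168 = 1192.80 in total (split across the unequal shares, but the aggregate is all that matters for the group sum).
The 4 free-riders keep 42 each, adding 168. Group total = 168 + 1192.80 = 1360.80.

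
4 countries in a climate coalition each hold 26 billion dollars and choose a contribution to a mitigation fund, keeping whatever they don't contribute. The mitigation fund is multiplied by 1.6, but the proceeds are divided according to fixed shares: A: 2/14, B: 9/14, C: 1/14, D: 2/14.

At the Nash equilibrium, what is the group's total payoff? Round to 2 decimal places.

A player with share s gets back 1.6·s per unit contributed, so full contribution is dominant for anyone with s > 1/1.6 = 0.6250 and zero contribution is dominant for anyone below.
B alone (share 9/14) is above the threshold, contributing 26; the remaining 3 contribute 0. Total contributed: 26.
The mitigation fund pays out 1.6 × 26 = 41.60 in total (split across the unequal shares, but the aggregate is all that matters for the group sum).
The 3 free-riders keep 26 each, adding 78. Group total = 78 + 41.60 = 119.60.

119.60 billion dollars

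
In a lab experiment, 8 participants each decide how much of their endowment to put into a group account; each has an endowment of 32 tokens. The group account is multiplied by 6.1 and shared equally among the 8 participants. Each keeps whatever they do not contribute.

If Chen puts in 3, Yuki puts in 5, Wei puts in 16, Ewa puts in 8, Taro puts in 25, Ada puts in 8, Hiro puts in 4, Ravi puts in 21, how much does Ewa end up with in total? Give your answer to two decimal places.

92.63 tokens

Total contributed: 3 + 5 + 16 + 8 + 25 + 8 + 4 + 21 = 90.
Each receives 6.1 × 90 / 8 = 68.63 from the group account.
Ewa keeps 32 − 8 = 24, so Ewa's payoff is 24 + 68.63 = 92.63.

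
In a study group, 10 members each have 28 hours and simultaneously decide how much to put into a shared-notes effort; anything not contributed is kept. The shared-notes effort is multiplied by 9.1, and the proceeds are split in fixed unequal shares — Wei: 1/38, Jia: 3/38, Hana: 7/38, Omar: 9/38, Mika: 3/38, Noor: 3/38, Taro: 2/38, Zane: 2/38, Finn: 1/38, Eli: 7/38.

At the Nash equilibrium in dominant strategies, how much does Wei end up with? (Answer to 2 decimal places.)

48.12 hours

A player with share s gets back 9.1·s per unit contributed, so full contribution is dominant for anyone with s > 1/9.1 = 0.1099 and zero contribution is dominant for anyone below.
Hana, Omar and Eli clear that bar, contributing 28 each; the remaining 7 contribute 0. Total contributed: 84.
Wei keeps 28 and receives 9.1 × 84 × 1/38 = 20.12 from the shared-notes effort, for a payoff of 48.12.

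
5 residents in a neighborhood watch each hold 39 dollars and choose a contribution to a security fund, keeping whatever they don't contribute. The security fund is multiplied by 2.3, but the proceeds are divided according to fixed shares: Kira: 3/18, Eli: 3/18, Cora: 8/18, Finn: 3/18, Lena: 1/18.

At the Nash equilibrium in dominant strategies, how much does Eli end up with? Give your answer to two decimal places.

53.95 dollars

A player with share s gets back 2.3·s per unit contributed, so full contribution is dominant for anyone with s > 1/2.3 = 0.4348 and zero contribution is dominant for anyone below.
Only Cora (8/18) clears that bar, contributing 39; the remaining 4 contribute 0. Total contributed: 39.
Eli keeps 39 and receives 2.3 × 39 × 3/18 = 14.95 from the security fund, for a payoff of 53.95.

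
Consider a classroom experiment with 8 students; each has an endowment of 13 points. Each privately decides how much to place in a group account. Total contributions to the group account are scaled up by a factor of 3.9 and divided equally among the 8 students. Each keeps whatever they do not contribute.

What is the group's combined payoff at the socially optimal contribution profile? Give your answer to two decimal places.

Each contributed unit returns 3.900 to the group as a whole (0.4875 to each of 8 players), which exceeds 1, so the social optimum is full contribution: group total = 3.900 × 104 = 405.60.

405.60 points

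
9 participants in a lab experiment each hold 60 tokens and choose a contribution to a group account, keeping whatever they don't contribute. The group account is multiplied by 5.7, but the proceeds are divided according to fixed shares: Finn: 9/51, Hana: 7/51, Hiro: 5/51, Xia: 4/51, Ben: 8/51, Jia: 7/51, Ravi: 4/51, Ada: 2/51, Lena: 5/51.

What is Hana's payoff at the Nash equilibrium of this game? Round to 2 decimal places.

Each unit j contributes comes back to j as 5.7 × (j's share), so j prefers to contribute only if that share exceeds 1/5.7 = 0.1754; otherwise keeping the unit dominates.
Only Finn (9/51) clears that bar, contributing 60; the remaining 8 contribute 0. Total contributed: 60.
Hana keeps 60 and receives 5.7 × 60 × 7/51 = 46.94 from the group account, for a payoff of 106.94.

106.94 tokens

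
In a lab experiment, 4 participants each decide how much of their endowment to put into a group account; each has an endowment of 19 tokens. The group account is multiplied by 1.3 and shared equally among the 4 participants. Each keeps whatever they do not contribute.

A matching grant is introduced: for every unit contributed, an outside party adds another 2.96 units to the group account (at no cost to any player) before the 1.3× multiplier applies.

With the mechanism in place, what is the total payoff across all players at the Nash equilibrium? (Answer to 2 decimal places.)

With the mechanism, a contributed unit returns 1.3 × 3.96 / 4 = 1.2870 per unit of net cost to the contributor — now above 1 — so contributing fully is weakly dominant for every player.
So the Nash equilibrium is full contribution by all 4; the group earns 1.3 × 3.96 × 76 = 391.25.

391.25 tokens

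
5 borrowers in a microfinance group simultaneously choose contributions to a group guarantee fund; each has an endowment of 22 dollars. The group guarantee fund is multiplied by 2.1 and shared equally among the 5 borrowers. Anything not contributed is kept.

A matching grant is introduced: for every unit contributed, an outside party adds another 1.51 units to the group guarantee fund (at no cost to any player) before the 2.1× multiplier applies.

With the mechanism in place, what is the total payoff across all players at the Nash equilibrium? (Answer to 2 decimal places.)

579.81 dollars

With the mechanism, a contributed unit returns 2.1 × 2.51 / 5 = 1.0542 per unit of net cost to the contributor — now above 1 — so contributing fully is weakly dominant for every player.
So the Nash equilibrium is full contribution by all 5; the group earns 2.1 × 2.51 × 110 = 579.81.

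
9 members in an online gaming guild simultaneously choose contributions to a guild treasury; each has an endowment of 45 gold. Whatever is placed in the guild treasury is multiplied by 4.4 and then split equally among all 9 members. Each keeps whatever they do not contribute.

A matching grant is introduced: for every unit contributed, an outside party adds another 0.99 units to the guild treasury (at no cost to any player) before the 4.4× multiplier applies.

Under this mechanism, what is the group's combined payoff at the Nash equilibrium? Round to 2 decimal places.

Even with the mechanism, each unit contributed returns only 4.4 × 1.99 / 9 = 0.9729 per unit of net cost, so contributing nothing is still dominant.
Everyone keeps their endowment and the group total is 9 × 45 = 405.

405.00 gold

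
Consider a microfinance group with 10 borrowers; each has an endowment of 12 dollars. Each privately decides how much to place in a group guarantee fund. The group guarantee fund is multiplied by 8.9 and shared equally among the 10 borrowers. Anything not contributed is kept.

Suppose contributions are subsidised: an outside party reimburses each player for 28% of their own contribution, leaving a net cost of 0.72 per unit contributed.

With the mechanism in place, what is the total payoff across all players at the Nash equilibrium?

1101.60 dollars

With the mechanism, a contributed unit returns (8.9/10) / 0.72 = 1.2361 per unit of net cost to the contributor — now above 1 — so contributing fully is weakly dominant for every player.
At the Nash equilibrium everyone contributes 12. Group total payoff = 10 × (12 × 0.28 + 8.9 × 12) = 1101.60.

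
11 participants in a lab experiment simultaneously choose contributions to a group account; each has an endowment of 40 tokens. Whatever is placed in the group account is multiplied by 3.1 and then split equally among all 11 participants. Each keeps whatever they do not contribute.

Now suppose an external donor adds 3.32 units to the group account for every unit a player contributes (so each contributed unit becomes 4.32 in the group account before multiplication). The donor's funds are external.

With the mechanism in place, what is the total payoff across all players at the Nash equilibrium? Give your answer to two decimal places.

5892.48 tokens

With the mechanism, a contributed unit returns 3.1 × 4.32 / 11 = 1.2175 per unit of net cost to the contributor — now above 1 — so contributing fully is weakly dominant for every player.
At the Nash equilibrium everyone contributes 40. Group total payoff = 3.1 × 4.32 × 440 = 5892.48.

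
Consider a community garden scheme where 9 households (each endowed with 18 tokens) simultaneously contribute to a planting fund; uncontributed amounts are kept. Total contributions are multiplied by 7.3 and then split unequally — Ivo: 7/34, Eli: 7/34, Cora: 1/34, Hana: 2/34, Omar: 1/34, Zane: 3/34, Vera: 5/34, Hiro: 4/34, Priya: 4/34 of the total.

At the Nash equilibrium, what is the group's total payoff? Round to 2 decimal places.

502.20 tokens

Each unit j contributes comes back to j as 7.3 × (j's share), so j prefers to contribute only if that share exceeds 1/7.3 = 0.1370; otherwise keeping the unit dominates.
The shares above 0.1370 belong to Ivo, Eli and Vera, contributing 18 each; the remaining 6 contribute 0. Total contributed: 54.
The planting fund pays out 7.3 × 54 = 394.20 in total (split across the unequal shares, but the aggregate is all that matters for the group sum).
The 6 free-riders keep 18 each, adding 108. Group total = 108 + 394.20 = 502.20.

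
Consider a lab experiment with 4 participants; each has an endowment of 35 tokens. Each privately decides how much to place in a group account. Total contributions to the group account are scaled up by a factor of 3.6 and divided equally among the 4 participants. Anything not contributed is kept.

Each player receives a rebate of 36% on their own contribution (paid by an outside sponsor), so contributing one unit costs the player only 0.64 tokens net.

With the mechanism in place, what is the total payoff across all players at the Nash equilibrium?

The effective private return per unit is now (3.6/4) / 0.64 = 1.4063 > 1, so every player's dominant strategy flips to full contribution.
At the Nash equilibrium everyone contributes 35. Group total payoff = 4 × (35 × 0.36 + 3.6 × 35) = 554.40.

554.40 tokens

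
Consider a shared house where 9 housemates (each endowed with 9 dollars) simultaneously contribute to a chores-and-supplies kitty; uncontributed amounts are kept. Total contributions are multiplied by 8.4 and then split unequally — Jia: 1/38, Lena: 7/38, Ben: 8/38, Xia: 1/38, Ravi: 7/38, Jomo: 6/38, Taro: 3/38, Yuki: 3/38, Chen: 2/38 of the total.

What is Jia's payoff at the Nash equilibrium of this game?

Player j's private return per contributed unit is 8.4 × (j's share). Contributing is weakly dominant for j when that share is at least 1/8.4 = 0.1190, and contributing 0 is dominant otherwise.
Lena, Ben, Ravi and Jomo are above the threshold, contributing 9 each; the remaining 5 contribute 0. Total contributed: 36.
Jia keeps 9 and receives 8.4 × 36 × 1/38 = 7.96 from the chores-and-supplies kitty, for a payoff of 16.96.

16.96 dollars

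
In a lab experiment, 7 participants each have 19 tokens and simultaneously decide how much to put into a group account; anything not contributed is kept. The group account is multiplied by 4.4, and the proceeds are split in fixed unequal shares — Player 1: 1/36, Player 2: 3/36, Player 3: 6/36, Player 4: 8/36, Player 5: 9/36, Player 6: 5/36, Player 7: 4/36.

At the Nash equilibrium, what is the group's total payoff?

197.60 tokens

A player with share s gets back 4.4·s per unit contributed, so full contribution is dominant for anyone with s > 1/4.4 = 0.2273 and zero contribution is dominant for anyone below.
Player 5 alone (share 9/36) is above the threshold, contributing 19; the remaining 6 contribute 0. Total contributed: 19.
The group account pays out 4.4 × 19 = 83.60 in total (split across the unequal shares, but the aggregate is all that matters for the group sum).
The 6 free-riders keep 19 each, adding 114. Group total = 114 + 83.60 = 197.60.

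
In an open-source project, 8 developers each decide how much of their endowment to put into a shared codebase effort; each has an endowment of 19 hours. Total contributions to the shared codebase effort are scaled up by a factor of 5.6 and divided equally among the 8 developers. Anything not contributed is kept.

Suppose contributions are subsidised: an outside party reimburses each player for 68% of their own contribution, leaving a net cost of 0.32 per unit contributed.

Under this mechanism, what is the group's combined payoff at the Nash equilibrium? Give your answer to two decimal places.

Under the mechanism each unit contributed yields (5.6/8) / 0.32 = 2.1875 back to its contributor per unit of net cost, which exceeds 1, making full contribution the dominant choice for everyone.
So the Nash equilibrium is full contribution by all 8; the group earns 8 × (19 × 0.68 + 5.6 × 19) = 954.56.

954.56 hours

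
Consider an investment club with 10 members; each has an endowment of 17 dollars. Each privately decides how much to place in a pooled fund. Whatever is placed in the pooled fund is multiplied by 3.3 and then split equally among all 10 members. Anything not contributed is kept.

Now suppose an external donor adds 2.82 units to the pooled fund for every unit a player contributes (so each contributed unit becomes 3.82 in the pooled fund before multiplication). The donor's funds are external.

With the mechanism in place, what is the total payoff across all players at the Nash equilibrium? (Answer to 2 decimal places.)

2143.02 dollars

With the mechanism, a contributed unit returns 3.3 × 3.82 / 10 = 1.2606 per unit of net cost to the contributor — now above 1 — so contributing fully is weakly dominant for every player.
At the Nash equilibrium everyone contributes 17. Group total payoff = 3.3 × 3.82 × 170 = 2143.02.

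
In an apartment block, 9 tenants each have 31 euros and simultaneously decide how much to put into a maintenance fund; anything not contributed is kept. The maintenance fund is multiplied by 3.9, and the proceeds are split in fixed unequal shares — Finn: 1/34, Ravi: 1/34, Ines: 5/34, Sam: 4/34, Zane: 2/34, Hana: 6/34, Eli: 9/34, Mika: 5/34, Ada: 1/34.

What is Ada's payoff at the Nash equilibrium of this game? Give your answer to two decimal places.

34.56 euros

Each unit j contributes comes back to j as 3.9 × (j's share), so j prefers to contribute only if that share exceeds 1/3.9 = 0.2564; otherwise keeping the unit dominates.
The only share above 0.2564 is Eli's 9/34, contributing 31; the remaining 8 contribute 0. Total contributed: 31.
Ada keeps 31 and receives 3.9 × 31 × 1/34 = 3.56 from the maintenance fund, for a payoff of 34.56.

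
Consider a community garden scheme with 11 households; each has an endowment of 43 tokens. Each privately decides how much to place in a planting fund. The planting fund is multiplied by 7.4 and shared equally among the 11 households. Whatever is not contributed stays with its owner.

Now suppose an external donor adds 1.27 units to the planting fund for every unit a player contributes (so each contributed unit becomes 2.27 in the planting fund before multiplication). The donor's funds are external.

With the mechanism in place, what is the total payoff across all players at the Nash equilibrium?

The effective private return per unit is now 7.4 × 2.27 / 11 = 1.5271 > 1, so every player's dominant strategy flips to full contribution.
So the Nash equilibrium is full contribution by all 11; the group earns 7.4 × 2.27 × 473 = 7945.45.

7945.45 tokens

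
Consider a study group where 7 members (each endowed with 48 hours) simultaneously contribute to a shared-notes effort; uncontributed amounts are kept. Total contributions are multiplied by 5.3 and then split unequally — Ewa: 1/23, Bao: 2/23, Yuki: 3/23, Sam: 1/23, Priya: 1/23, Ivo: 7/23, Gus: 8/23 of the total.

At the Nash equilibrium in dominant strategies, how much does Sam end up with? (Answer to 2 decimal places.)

For player j, contributing a unit is worthwhile iff 5.3 × (j's share) ≥ 1, i.e. iff j's share is at least 0.1887.
Ivo and Gus clear that bar, contributing 48 each; the remaining 5 contribute 0. Total contributed: 96.
Sam keeps 48 and receives 5.3 × 96 × 1/23 = 22.12 from the shared-notes effort, for a payoff of 70.12.

70.12 hours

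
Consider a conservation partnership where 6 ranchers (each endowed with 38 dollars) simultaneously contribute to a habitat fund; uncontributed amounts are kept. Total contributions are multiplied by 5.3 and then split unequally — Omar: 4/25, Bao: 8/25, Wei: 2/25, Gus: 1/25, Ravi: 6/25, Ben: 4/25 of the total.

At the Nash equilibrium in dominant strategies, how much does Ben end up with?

Player j's private return per contributed unit is 5.3 × (j's share). Contributing is weakly dominant for j when that share is at least 1/5.3 = 0.1887, and contributing 0 is dominant otherwise.
The shares above 0.1887 belong to Bao and Ravi, contributing 38 each; the remaining 4 contribute 0. Total contributed: 76.
Ben keeps 38 and receives 5.3 × 76 × 4/25 = 64.45 from the habitat fund, for a payoff of 102.45.

102.45 dollars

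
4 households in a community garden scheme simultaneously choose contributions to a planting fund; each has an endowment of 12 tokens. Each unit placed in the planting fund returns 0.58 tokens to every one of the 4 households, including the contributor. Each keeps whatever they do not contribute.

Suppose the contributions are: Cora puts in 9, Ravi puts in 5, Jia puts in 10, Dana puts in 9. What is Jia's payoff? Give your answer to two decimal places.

21.14 tokens

Total contributed: 9 + 5 + 10 + 9 = 33.
Each receives 0.58 × 33 = 19.14 from the planting fund.
Jia keeps 12 − 10 = 2, so Jia's payoff is 2 + 19.14 = 21.14.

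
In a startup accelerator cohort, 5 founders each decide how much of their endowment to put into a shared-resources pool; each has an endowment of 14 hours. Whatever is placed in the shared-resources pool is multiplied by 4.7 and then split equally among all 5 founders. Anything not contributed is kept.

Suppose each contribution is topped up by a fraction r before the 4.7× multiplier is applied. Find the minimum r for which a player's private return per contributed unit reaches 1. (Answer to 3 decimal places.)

0.064

With matching at rate r, one contributed unit becomes (1 + r) in the shared-resources pool and returns 4.7 × (1 + r) / 5 to the contributor.
Setting this equal to 1: 1 + r = 5/4.7 = 1.0638.
So the minimum matching rate is r = 1.0638 − 1 = 0.064.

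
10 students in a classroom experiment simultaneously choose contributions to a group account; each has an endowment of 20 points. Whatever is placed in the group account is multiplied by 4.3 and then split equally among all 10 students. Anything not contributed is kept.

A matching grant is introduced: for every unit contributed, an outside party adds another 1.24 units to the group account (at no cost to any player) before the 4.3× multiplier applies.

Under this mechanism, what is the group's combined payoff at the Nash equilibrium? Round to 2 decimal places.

With the mechanism, a contributed unit returns 4.3 × 2.24 / 10 = 0.9632 per unit of net cost — still below 1 — so contributing 0 remains dominant for every player.
At the Nash equilibrium no one contributes; group total payoff = 10 × 20 = 200.

200.00 points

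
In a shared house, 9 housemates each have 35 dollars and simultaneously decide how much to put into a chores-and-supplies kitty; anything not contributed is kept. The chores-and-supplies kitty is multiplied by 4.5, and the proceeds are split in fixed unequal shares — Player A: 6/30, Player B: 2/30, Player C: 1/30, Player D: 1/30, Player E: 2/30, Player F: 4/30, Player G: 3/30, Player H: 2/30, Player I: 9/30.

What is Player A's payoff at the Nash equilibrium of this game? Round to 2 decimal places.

66.50 dollars

Each unit j contributes comes back to j as 4.5 × (j's share), so j prefers to contribute only if that share exceeds 1/4.5 = 0.2222; otherwise keeping the unit dominates.
Only Player I (9/30) clears that bar, contributing 35; the remaining 8 contribute 0. Total contributed: 35.
Player A keeps 35 and receives 4.5 × 35 × 6/30 = 31.50 from the chores-and-supplies kitty, for a payoff of 66.50.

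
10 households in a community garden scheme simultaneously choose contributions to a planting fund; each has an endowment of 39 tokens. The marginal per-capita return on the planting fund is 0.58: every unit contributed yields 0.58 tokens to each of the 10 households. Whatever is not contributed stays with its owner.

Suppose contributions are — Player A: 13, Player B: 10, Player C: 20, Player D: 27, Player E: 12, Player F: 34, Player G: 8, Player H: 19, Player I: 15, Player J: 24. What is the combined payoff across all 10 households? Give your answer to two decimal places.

Total contributed: 13 + 10 + 20 + 27 + 12 + 34 + 8 + 19 + 15 + 24 = 182; total kept: 10 × 39 − 182 = 208.
The planting fund pays out 0.58 × 10 × 182 = 1055.60 in aggregate.
Group total = 208 + 1055.60 = 1263.60.

1263.60 tokens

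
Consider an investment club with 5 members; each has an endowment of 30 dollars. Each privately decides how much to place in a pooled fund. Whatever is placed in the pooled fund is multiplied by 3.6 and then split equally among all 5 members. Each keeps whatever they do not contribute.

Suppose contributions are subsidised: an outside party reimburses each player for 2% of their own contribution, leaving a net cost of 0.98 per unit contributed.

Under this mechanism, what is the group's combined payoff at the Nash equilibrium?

150.00 dollars

With the mechanism, a contributed unit returns (3.6/5) / 0.98 = 0.7347 per unit of net cost — still below 1 — so contributing 0 remains dominant for every player.
At the Nash equilibrium no one contributes; group total payoff = 5 × 30 = 150.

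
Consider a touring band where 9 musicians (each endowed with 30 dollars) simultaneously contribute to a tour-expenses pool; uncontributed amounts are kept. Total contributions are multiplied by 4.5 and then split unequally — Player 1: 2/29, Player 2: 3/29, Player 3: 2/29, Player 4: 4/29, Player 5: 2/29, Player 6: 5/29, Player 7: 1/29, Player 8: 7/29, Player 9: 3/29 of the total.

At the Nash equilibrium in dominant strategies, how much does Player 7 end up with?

Each unit j contributes comes back to j as 4.5 × (j's share), so j prefers to contribute only if that share exceeds 1/4.5 = 0.2222; otherwise keeping the unit dominates.
The only share above 0.2222 is Player 8's 7/29, contributing 30; the remaining 8 contribute 0. Total contributed: 30.
Player 7 keeps 30 and receives 4.5 × 30 × 1/29 = 4.66 from the tour-expenses pool, for a payoff of 34.66.

34.66 dollars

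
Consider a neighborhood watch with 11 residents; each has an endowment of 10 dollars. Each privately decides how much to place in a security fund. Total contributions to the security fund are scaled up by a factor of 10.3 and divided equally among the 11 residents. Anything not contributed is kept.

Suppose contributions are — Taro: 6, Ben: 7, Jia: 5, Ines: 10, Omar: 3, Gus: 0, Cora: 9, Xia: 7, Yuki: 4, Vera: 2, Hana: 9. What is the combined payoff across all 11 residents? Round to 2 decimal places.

686.60 dollars

Total contributed: 6 + 7 + 5 + 10 + 3 + 0 + 9 + 7 + 4 + 2 + 9 = 62; total kept: 11 × 10 − 62 = 48.
The security fund pays out 10.3 × 62 = 638.60 in aggregate.
Group total = 48 + 638.60 = 686.60.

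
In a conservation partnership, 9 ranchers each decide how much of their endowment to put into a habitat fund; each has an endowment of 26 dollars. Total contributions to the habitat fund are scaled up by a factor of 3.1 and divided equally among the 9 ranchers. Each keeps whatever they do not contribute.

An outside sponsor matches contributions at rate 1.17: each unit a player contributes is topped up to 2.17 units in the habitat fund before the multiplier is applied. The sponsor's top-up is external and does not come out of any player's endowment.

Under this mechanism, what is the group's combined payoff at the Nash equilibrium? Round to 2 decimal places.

234.00 dollars

With the mechanism, a contributed unit returns 3.1 × 2.17 / 9 = 0.7474 per unit of net cost — still below 1 — so contributing 0 remains dominant for every player.
At the Nash equilibrium no one contributes; group total payoff = 9 × 26 = 234.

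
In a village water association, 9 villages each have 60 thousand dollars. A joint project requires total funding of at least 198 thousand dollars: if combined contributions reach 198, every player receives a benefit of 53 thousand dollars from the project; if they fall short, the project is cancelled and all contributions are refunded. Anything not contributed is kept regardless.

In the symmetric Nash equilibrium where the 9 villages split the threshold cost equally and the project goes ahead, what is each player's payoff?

Equal share of the threshold: 198/9 = 22.
At this profile no one gains by cutting their contribution: any cut drops the total below 198, the project is cancelled, contributions are refunded, and the deviator ends with 60, which is less than 60 − 22 + 53 = 91. Contributing more than 22 just wastes the excess. So contributing exactly 22 is a best response.
Each player's payoff: 60 − 22 + 53 = 91.

91 thousand dollars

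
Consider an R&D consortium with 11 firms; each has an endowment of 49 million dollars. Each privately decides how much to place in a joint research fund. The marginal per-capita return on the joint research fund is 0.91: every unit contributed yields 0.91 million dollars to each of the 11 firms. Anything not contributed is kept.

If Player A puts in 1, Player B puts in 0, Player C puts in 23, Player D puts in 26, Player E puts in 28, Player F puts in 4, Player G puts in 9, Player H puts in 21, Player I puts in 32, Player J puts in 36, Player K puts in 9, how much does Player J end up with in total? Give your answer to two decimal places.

184.99 million dollars

Total contributed: 1 + 0 + 23 + 26 + 28 + 4 + 9 + 21 + 32 + 36 + 9 = 189.
Each receives 0.91 × 189 = 171.99 from the joint research fund.
Player J keeps 49 − 36 = 13, so Player J's payoff is 13 + 171.99 = 184.99.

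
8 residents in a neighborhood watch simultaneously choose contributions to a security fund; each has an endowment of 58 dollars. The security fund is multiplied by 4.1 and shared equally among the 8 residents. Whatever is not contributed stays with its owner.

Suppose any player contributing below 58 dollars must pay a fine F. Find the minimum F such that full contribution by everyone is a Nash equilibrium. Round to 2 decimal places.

Given the others contribute fully, the best deviation is to contribute 0 (any partial contribution still incurs the fine and gives up units whose private return 0.5125 is below 1).
Deviating from 58 to 0 saves 58 dollars but forfeits the deviator's share of the drop in the security fund: 4.1/8 × 58 = 29.72.
So the deviation gain is 58 − 29.72 = 28.28, and the fine must be at least 28.28 dollars to wipe it out.

28.28 dollars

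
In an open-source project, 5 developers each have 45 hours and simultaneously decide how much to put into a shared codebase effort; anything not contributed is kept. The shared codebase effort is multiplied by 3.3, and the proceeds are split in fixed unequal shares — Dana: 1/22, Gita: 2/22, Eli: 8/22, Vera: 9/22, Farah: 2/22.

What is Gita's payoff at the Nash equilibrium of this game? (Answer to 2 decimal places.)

72.00 hours

Each unit j contributes comes back to j as 3.3 × (j's share), so j prefers to contribute only if that share exceeds 1/3.3 = 0.3030; otherwise keeping the unit dominates.
The shares above 0.3030 belong to Eli and Vera, contributing 45 each; the remaining 3 contribute 0. Total contributed: 90.
Gita keeps 45 and receives 3.3 × 90 × 2/22 = 27.00 from the shared codebase effort, for a payoff of 72.00.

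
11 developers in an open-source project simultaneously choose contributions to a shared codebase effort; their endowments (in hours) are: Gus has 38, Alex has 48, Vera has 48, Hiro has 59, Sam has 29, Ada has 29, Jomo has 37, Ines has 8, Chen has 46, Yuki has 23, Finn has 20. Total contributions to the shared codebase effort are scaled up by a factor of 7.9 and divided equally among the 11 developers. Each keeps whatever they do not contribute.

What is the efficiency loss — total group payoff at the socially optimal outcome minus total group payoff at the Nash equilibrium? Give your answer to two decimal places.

The private return per contributed unit is 7.9/11 = 0.7182 < 1 for every player regardless of endowment, so the Nash equilibrium is zero contribution and the group total is Σ E_j = 38 + 48 + 48 + 59 + 29 + 29 + 37 + 8 + 46 + 23 + 20 = 385.
Each contributed unit returns 7.900 to the group, so the social optimum is full contribution by everyone: group total = 7.900 × 385 = 3041.50.
Efficiency loss = (7.900 − 1) × 385 = 2656.50.

2656.50 hours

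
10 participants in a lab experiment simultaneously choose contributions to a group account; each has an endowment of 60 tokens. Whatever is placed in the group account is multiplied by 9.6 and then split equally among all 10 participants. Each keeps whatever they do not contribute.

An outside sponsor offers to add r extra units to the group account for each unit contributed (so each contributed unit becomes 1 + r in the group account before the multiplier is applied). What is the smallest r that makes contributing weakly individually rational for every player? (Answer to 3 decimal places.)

0.042

With matching at rate r, one contributed unit becomes (1 + r) in the group account and returns 9.6 × (1 + r) / 10 to the contributor.
Setting this equal to 1: 1 + r = 10/9.6 = 1.0417.
So the minimum matching rate is r = 1.0417 − 1 = 0.042.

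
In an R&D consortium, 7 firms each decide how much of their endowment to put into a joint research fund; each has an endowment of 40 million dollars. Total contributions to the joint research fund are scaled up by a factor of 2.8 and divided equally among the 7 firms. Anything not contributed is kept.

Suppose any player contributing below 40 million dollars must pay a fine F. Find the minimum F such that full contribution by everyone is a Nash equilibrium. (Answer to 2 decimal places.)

Given the others contribute fully, the best deviation is to contribute 0 (any partial contribution still incurs the fine and gives up units whose private return 0.4000 is below 1).
Deviating from 40 to 0 saves 40 million dollars but forfeits the deviator's share of the drop in the joint research fund: 2.8/7 × 40 = 16.00.
So the deviation gain is 40 − 16.00 = 24.00, and the fine must be at least 24.00 million dollars to wipe it out.

24.00 million dollars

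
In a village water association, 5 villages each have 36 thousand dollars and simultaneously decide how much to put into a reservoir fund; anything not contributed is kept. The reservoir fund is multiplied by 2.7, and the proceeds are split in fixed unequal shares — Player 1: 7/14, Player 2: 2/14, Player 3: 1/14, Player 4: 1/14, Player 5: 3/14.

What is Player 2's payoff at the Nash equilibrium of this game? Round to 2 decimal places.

49.89 thousand dollars

Player j's private return per contributed unit is 2.7 × (j's share). Contributing is weakly dominant for j when that share is at least 1/2.7 = 0.3704, and contributing 0 is dominant otherwise.
Player 1 alone (share 7/14) is above the threshold, contributing 36; the remaining 4 contribute 0. Total contributed: 36.
Player 2 keeps 36 and receives 2.7 × 36 × 2/14 = 13.89 from the reservoir fund, for a payoff of 49.89.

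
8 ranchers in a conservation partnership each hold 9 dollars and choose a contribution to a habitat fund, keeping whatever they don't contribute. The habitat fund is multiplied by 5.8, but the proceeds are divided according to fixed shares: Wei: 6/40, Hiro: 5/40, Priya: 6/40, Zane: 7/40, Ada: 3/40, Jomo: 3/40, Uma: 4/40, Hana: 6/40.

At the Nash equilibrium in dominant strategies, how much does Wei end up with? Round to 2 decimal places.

Each unit j contributes comes back to j as 5.8 × (j's share), so j prefers to contribute only if that share exceeds 1/5.8 = 0.1724; otherwise keeping the unit dominates.
Only Zane (7/40) clears that bar, contributing 9; the remaining 7 contribute 0. Total contributed: 9.
Wei keeps 9 and receives 5.8 × 9 × 6/40 = 7.83 from the habitat fund, for a payoff of 16.83.

16.83 dollars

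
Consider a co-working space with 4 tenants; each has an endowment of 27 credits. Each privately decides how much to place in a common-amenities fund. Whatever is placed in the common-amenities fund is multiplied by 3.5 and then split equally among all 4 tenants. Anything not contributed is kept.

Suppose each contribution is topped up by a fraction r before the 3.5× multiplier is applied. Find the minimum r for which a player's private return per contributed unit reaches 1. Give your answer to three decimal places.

With matching at rate r, one contributed unit becomes (1 + r) in the common-amenities fund and returns 3.5 × (1 + r) / 4 to the contributor.
Setting this equal to 1: 1 + r = 4/3.5 = 1.1429.
So the minimum matching rate is r = 1.1429 − 1 = 0.143.

0.143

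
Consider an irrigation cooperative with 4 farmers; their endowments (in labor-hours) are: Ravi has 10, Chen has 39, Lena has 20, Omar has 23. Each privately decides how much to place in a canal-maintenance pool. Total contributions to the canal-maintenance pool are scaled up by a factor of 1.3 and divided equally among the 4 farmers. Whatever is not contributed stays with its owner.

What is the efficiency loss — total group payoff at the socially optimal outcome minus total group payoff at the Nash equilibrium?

The private return per contributed unit is 1.3/4 = 0.3250 < 1 for every player regardless of endowment, so the Nash equilibrium is zero contribution and the group total is Σ E_j = 10 + 39 + 20 + 23 = 92.
Each contributed unit returns 1.300 to the group, so the social optimum is full contribution by everyone: group total = 1.300 × 92 = 119.60.
Efficiency loss = (1.300 − 1) × 92 = 27.60.

27.60 labor-hours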